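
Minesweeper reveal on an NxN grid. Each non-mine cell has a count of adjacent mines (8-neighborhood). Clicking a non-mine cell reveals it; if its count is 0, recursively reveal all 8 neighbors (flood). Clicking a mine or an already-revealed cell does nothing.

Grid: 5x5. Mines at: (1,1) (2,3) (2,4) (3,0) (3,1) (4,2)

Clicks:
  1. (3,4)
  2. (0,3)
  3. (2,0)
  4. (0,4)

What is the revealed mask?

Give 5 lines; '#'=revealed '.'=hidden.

Answer: ..###
..###
#....
....#
.....

Derivation:
Click 1 (3,4) count=2: revealed 1 new [(3,4)] -> total=1
Click 2 (0,3) count=0: revealed 6 new [(0,2) (0,3) (0,4) (1,2) (1,3) (1,4)] -> total=7
Click 3 (2,0) count=3: revealed 1 new [(2,0)] -> total=8
Click 4 (0,4) count=0: revealed 0 new [(none)] -> total=8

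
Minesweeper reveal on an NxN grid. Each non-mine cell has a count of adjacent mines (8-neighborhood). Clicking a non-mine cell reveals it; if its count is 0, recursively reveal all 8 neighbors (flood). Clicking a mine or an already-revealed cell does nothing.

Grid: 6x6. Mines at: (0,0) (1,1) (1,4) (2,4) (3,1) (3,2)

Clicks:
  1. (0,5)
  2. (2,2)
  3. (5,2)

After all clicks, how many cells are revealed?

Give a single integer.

Click 1 (0,5) count=1: revealed 1 new [(0,5)] -> total=1
Click 2 (2,2) count=3: revealed 1 new [(2,2)] -> total=2
Click 3 (5,2) count=0: revealed 15 new [(3,3) (3,4) (3,5) (4,0) (4,1) (4,2) (4,3) (4,4) (4,5) (5,0) (5,1) (5,2) (5,3) (5,4) (5,5)] -> total=17

Answer: 17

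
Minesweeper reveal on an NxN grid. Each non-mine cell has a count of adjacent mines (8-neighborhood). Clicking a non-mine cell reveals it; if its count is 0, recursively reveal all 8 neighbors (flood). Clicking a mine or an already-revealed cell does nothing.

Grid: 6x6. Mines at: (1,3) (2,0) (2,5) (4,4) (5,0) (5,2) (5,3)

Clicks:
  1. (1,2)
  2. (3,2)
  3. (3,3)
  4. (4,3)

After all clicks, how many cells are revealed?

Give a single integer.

Click 1 (1,2) count=1: revealed 1 new [(1,2)] -> total=1
Click 2 (3,2) count=0: revealed 9 new [(2,1) (2,2) (2,3) (3,1) (3,2) (3,3) (4,1) (4,2) (4,3)] -> total=10
Click 3 (3,3) count=1: revealed 0 new [(none)] -> total=10
Click 4 (4,3) count=3: revealed 0 new [(none)] -> total=10

Answer: 10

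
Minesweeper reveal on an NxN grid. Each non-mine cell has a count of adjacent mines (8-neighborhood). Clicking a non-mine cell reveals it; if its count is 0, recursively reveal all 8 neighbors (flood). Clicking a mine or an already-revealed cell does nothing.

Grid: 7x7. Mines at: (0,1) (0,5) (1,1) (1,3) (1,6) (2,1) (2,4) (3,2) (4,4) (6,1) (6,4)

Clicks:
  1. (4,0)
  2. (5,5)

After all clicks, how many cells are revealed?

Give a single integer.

Click 1 (4,0) count=0: revealed 6 new [(3,0) (3,1) (4,0) (4,1) (5,0) (5,1)] -> total=6
Click 2 (5,5) count=2: revealed 1 new [(5,5)] -> total=7

Answer: 7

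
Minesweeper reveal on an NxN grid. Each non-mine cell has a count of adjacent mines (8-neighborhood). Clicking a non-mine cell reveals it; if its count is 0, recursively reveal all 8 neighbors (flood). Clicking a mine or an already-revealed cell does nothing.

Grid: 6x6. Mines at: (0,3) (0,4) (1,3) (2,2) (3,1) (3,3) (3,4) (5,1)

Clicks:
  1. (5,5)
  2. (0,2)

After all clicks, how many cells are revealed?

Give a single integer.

Click 1 (5,5) count=0: revealed 8 new [(4,2) (4,3) (4,4) (4,5) (5,2) (5,3) (5,4) (5,5)] -> total=8
Click 2 (0,2) count=2: revealed 1 new [(0,2)] -> total=9

Answer: 9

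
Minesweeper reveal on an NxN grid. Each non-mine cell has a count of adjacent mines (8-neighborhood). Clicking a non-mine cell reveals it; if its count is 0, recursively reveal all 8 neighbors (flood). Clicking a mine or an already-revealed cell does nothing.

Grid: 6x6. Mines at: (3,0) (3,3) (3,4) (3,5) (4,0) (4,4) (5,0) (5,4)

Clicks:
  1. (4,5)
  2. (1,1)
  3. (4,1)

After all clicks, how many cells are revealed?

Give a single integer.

Answer: 20

Derivation:
Click 1 (4,5) count=4: revealed 1 new [(4,5)] -> total=1
Click 2 (1,1) count=0: revealed 18 new [(0,0) (0,1) (0,2) (0,3) (0,4) (0,5) (1,0) (1,1) (1,2) (1,3) (1,4) (1,5) (2,0) (2,1) (2,2) (2,3) (2,4) (2,5)] -> total=19
Click 3 (4,1) count=3: revealed 1 new [(4,1)] -> total=20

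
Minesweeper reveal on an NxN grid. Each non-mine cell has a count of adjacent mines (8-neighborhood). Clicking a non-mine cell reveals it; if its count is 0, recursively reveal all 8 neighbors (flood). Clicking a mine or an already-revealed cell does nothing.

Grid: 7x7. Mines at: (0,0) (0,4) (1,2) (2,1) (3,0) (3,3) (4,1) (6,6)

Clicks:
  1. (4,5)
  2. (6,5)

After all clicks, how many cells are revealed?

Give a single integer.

Click 1 (4,5) count=0: revealed 29 new [(0,5) (0,6) (1,4) (1,5) (1,6) (2,4) (2,5) (2,6) (3,4) (3,5) (3,6) (4,2) (4,3) (4,4) (4,5) (4,6) (5,0) (5,1) (5,2) (5,3) (5,4) (5,5) (5,6) (6,0) (6,1) (6,2) (6,3) (6,4) (6,5)] -> total=29
Click 2 (6,5) count=1: revealed 0 new [(none)] -> total=29

Answer: 29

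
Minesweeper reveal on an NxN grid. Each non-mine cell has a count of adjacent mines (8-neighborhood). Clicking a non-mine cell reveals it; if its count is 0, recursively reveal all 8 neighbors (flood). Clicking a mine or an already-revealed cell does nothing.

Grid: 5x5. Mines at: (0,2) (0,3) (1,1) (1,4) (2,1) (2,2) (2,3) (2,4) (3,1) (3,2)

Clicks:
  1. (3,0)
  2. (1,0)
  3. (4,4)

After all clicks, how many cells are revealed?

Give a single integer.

Click 1 (3,0) count=2: revealed 1 new [(3,0)] -> total=1
Click 2 (1,0) count=2: revealed 1 new [(1,0)] -> total=2
Click 3 (4,4) count=0: revealed 4 new [(3,3) (3,4) (4,3) (4,4)] -> total=6

Answer: 6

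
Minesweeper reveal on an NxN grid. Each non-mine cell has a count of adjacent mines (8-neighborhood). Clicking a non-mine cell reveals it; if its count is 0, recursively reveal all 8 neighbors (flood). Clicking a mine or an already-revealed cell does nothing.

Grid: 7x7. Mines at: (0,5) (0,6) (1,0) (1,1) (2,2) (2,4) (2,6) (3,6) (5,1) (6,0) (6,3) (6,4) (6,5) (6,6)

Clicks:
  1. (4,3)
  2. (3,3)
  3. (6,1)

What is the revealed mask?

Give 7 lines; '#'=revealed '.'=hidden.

Answer: .......
.......
.......
..####.
..####.
..####.
.#.....

Derivation:
Click 1 (4,3) count=0: revealed 12 new [(3,2) (3,3) (3,4) (3,5) (4,2) (4,3) (4,4) (4,5) (5,2) (5,3) (5,4) (5,5)] -> total=12
Click 2 (3,3) count=2: revealed 0 new [(none)] -> total=12
Click 3 (6,1) count=2: revealed 1 new [(6,1)] -> total=13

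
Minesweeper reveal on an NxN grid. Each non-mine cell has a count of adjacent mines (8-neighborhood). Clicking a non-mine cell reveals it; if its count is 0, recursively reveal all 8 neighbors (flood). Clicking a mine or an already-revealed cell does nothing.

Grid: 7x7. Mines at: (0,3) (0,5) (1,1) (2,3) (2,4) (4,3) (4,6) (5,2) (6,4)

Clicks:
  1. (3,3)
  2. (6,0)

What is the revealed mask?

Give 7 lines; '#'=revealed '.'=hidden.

Click 1 (3,3) count=3: revealed 1 new [(3,3)] -> total=1
Click 2 (6,0) count=0: revealed 13 new [(2,0) (2,1) (2,2) (3,0) (3,1) (3,2) (4,0) (4,1) (4,2) (5,0) (5,1) (6,0) (6,1)] -> total=14

Answer: .......
.......
###....
####...
###....
##.....
##.....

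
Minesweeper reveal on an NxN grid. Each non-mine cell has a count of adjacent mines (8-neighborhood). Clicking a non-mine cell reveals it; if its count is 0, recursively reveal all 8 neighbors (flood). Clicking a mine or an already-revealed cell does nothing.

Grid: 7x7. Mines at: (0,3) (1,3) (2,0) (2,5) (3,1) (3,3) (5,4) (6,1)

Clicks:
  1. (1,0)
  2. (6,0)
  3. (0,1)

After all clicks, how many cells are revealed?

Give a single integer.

Click 1 (1,0) count=1: revealed 1 new [(1,0)] -> total=1
Click 2 (6,0) count=1: revealed 1 new [(6,0)] -> total=2
Click 3 (0,1) count=0: revealed 5 new [(0,0) (0,1) (0,2) (1,1) (1,2)] -> total=7

Answer: 7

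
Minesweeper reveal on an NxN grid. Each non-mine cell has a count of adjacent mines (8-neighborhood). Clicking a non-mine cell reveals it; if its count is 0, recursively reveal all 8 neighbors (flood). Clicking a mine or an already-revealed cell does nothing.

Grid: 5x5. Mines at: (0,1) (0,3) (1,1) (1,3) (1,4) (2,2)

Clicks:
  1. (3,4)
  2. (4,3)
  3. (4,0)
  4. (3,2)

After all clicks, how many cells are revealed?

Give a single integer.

Click 1 (3,4) count=0: revealed 14 new [(2,0) (2,1) (2,3) (2,4) (3,0) (3,1) (3,2) (3,3) (3,4) (4,0) (4,1) (4,2) (4,3) (4,4)] -> total=14
Click 2 (4,3) count=0: revealed 0 new [(none)] -> total=14
Click 3 (4,0) count=0: revealed 0 new [(none)] -> total=14
Click 4 (3,2) count=1: revealed 0 new [(none)] -> total=14

Answer: 14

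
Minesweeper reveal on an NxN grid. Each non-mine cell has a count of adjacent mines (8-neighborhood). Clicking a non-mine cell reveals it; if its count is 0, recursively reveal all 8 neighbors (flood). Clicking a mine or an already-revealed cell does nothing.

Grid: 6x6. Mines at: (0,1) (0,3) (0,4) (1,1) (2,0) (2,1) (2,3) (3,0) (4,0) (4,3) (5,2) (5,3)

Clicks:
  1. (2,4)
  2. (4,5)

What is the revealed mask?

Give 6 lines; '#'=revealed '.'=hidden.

Click 1 (2,4) count=1: revealed 1 new [(2,4)] -> total=1
Click 2 (4,5) count=0: revealed 9 new [(1,4) (1,5) (2,5) (3,4) (3,5) (4,4) (4,5) (5,4) (5,5)] -> total=10

Answer: ......
....##
....##
....##
....##
....##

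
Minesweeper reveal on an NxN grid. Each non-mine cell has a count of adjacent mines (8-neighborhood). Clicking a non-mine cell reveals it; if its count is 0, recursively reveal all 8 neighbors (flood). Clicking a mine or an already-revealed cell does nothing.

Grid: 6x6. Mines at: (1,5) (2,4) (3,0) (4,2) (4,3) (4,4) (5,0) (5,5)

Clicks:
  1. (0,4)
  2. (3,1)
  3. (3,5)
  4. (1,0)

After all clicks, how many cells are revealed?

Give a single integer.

Click 1 (0,4) count=1: revealed 1 new [(0,4)] -> total=1
Click 2 (3,1) count=2: revealed 1 new [(3,1)] -> total=2
Click 3 (3,5) count=2: revealed 1 new [(3,5)] -> total=3
Click 4 (1,0) count=0: revealed 15 new [(0,0) (0,1) (0,2) (0,3) (1,0) (1,1) (1,2) (1,3) (1,4) (2,0) (2,1) (2,2) (2,3) (3,2) (3,3)] -> total=18

Answer: 18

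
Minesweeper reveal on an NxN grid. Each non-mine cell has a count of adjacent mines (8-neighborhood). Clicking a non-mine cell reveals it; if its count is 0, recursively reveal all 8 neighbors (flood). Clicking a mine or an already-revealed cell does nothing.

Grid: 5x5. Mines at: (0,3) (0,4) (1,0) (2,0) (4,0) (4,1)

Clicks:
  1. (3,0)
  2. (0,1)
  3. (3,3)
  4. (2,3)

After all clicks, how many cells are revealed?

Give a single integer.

Answer: 17

Derivation:
Click 1 (3,0) count=3: revealed 1 new [(3,0)] -> total=1
Click 2 (0,1) count=1: revealed 1 new [(0,1)] -> total=2
Click 3 (3,3) count=0: revealed 15 new [(1,1) (1,2) (1,3) (1,4) (2,1) (2,2) (2,3) (2,4) (3,1) (3,2) (3,3) (3,4) (4,2) (4,3) (4,4)] -> total=17
Click 4 (2,3) count=0: revealed 0 new [(none)] -> total=17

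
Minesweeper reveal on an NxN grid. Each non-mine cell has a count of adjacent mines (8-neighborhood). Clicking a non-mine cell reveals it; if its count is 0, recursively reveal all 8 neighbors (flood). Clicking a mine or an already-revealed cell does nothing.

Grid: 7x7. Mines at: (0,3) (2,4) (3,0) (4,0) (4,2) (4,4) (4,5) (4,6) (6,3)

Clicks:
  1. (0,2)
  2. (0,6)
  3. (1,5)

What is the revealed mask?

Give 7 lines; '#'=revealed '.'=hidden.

Click 1 (0,2) count=1: revealed 1 new [(0,2)] -> total=1
Click 2 (0,6) count=0: revealed 10 new [(0,4) (0,5) (0,6) (1,4) (1,5) (1,6) (2,5) (2,6) (3,5) (3,6)] -> total=11
Click 3 (1,5) count=1: revealed 0 new [(none)] -> total=11

Answer: ..#.###
....###
.....##
.....##
.......
.......
.......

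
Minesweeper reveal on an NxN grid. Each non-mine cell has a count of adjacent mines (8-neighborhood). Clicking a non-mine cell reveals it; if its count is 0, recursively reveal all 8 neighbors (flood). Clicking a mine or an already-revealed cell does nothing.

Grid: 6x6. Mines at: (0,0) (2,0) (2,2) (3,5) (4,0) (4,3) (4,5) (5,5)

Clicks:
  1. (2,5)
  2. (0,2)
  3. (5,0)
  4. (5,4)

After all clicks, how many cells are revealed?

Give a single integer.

Answer: 15

Derivation:
Click 1 (2,5) count=1: revealed 1 new [(2,5)] -> total=1
Click 2 (0,2) count=0: revealed 12 new [(0,1) (0,2) (0,3) (0,4) (0,5) (1,1) (1,2) (1,3) (1,4) (1,5) (2,3) (2,4)] -> total=13
Click 3 (5,0) count=1: revealed 1 new [(5,0)] -> total=14
Click 4 (5,4) count=3: revealed 1 new [(5,4)] -> total=15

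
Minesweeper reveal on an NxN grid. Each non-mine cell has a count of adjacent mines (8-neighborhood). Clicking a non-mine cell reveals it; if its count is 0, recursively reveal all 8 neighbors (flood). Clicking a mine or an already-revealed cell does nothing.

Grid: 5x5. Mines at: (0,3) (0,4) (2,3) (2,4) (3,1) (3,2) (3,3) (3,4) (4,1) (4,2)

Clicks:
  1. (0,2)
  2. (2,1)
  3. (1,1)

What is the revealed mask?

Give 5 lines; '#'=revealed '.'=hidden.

Answer: ###..
###..
###..
.....
.....

Derivation:
Click 1 (0,2) count=1: revealed 1 new [(0,2)] -> total=1
Click 2 (2,1) count=2: revealed 1 new [(2,1)] -> total=2
Click 3 (1,1) count=0: revealed 7 new [(0,0) (0,1) (1,0) (1,1) (1,2) (2,0) (2,2)] -> total=9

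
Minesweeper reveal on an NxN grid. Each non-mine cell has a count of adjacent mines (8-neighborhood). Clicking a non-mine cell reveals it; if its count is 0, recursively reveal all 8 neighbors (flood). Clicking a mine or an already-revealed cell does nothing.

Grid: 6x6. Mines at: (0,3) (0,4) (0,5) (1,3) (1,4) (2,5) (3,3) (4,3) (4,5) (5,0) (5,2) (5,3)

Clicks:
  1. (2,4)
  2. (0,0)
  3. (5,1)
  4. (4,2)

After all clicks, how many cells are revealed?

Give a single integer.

Click 1 (2,4) count=4: revealed 1 new [(2,4)] -> total=1
Click 2 (0,0) count=0: revealed 15 new [(0,0) (0,1) (0,2) (1,0) (1,1) (1,2) (2,0) (2,1) (2,2) (3,0) (3,1) (3,2) (4,0) (4,1) (4,2)] -> total=16
Click 3 (5,1) count=2: revealed 1 new [(5,1)] -> total=17
Click 4 (4,2) count=4: revealed 0 new [(none)] -> total=17

Answer: 17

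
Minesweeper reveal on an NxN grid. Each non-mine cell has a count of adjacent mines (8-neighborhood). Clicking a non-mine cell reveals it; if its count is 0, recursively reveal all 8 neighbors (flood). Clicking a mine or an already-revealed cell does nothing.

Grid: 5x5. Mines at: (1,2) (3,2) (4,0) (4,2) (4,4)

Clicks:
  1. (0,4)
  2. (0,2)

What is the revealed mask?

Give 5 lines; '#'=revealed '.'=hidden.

Answer: ..###
...##
...##
...##
.....

Derivation:
Click 1 (0,4) count=0: revealed 8 new [(0,3) (0,4) (1,3) (1,4) (2,3) (2,4) (3,3) (3,4)] -> total=8
Click 2 (0,2) count=1: revealed 1 new [(0,2)] -> total=9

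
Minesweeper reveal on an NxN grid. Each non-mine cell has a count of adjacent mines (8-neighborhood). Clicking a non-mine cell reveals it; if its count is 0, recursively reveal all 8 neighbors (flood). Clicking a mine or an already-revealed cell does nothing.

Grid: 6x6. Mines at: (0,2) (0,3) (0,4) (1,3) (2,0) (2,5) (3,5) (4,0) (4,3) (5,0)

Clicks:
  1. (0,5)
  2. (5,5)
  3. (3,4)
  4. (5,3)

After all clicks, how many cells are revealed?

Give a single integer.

Click 1 (0,5) count=1: revealed 1 new [(0,5)] -> total=1
Click 2 (5,5) count=0: revealed 4 new [(4,4) (4,5) (5,4) (5,5)] -> total=5
Click 3 (3,4) count=3: revealed 1 new [(3,4)] -> total=6
Click 4 (5,3) count=1: revealed 1 new [(5,3)] -> total=7

Answer: 7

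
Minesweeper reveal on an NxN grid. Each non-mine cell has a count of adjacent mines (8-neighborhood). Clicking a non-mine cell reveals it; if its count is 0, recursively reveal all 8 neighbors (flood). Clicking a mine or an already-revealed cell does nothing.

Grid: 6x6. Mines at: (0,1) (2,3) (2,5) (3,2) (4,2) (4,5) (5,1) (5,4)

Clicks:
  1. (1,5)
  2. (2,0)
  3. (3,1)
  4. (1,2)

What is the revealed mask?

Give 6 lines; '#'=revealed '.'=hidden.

Click 1 (1,5) count=1: revealed 1 new [(1,5)] -> total=1
Click 2 (2,0) count=0: revealed 8 new [(1,0) (1,1) (2,0) (2,1) (3,0) (3,1) (4,0) (4,1)] -> total=9
Click 3 (3,1) count=2: revealed 0 new [(none)] -> total=9
Click 4 (1,2) count=2: revealed 1 new [(1,2)] -> total=10

Answer: ......
###..#
##....
##....
##....
......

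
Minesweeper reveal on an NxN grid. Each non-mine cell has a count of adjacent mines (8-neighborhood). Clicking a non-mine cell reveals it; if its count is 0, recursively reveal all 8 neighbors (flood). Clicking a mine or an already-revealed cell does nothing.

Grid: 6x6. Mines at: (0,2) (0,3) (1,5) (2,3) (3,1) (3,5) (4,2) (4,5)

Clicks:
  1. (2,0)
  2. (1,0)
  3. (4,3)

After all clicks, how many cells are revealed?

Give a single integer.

Click 1 (2,0) count=1: revealed 1 new [(2,0)] -> total=1
Click 2 (1,0) count=0: revealed 5 new [(0,0) (0,1) (1,0) (1,1) (2,1)] -> total=6
Click 3 (4,3) count=1: revealed 1 new [(4,3)] -> total=7

Answer: 7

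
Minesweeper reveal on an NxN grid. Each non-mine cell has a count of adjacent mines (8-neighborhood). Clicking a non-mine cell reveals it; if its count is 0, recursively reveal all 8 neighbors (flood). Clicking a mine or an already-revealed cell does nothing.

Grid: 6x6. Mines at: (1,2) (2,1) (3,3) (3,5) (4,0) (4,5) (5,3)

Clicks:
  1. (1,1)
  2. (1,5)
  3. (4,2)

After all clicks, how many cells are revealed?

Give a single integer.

Click 1 (1,1) count=2: revealed 1 new [(1,1)] -> total=1
Click 2 (1,5) count=0: revealed 9 new [(0,3) (0,4) (0,5) (1,3) (1,4) (1,5) (2,3) (2,4) (2,5)] -> total=10
Click 3 (4,2) count=2: revealed 1 new [(4,2)] -> total=11

Answer: 11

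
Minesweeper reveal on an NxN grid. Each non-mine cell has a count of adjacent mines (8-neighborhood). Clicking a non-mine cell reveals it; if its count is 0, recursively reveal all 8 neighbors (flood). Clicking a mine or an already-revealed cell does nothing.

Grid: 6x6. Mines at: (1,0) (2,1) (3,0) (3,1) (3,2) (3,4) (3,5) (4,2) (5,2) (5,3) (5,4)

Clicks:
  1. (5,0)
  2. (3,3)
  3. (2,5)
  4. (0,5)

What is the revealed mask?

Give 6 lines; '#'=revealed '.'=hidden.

Answer: .#####
.#####
..####
...#..
##....
##....

Derivation:
Click 1 (5,0) count=0: revealed 4 new [(4,0) (4,1) (5,0) (5,1)] -> total=4
Click 2 (3,3) count=3: revealed 1 new [(3,3)] -> total=5
Click 3 (2,5) count=2: revealed 1 new [(2,5)] -> total=6
Click 4 (0,5) count=0: revealed 13 new [(0,1) (0,2) (0,3) (0,4) (0,5) (1,1) (1,2) (1,3) (1,4) (1,5) (2,2) (2,3) (2,4)] -> total=19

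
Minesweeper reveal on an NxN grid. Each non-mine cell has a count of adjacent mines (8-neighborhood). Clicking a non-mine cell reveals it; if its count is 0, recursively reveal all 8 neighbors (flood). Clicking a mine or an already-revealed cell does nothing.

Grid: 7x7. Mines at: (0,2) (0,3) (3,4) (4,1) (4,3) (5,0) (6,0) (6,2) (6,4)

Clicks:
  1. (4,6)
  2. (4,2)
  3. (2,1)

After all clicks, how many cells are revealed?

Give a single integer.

Click 1 (4,6) count=0: revealed 17 new [(0,4) (0,5) (0,6) (1,4) (1,5) (1,6) (2,4) (2,5) (2,6) (3,5) (3,6) (4,5) (4,6) (5,5) (5,6) (6,5) (6,6)] -> total=17
Click 2 (4,2) count=2: revealed 1 new [(4,2)] -> total=18
Click 3 (2,1) count=0: revealed 14 new [(0,0) (0,1) (1,0) (1,1) (1,2) (1,3) (2,0) (2,1) (2,2) (2,3) (3,0) (3,1) (3,2) (3,3)] -> total=32

Answer: 32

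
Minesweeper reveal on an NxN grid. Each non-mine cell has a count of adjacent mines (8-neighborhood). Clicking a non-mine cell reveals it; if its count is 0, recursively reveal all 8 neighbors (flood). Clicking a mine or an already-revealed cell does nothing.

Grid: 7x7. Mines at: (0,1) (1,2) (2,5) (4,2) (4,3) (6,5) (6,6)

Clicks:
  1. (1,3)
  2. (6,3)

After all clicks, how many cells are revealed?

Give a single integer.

Answer: 19

Derivation:
Click 1 (1,3) count=1: revealed 1 new [(1,3)] -> total=1
Click 2 (6,3) count=0: revealed 18 new [(1,0) (1,1) (2,0) (2,1) (3,0) (3,1) (4,0) (4,1) (5,0) (5,1) (5,2) (5,3) (5,4) (6,0) (6,1) (6,2) (6,3) (6,4)] -> total=19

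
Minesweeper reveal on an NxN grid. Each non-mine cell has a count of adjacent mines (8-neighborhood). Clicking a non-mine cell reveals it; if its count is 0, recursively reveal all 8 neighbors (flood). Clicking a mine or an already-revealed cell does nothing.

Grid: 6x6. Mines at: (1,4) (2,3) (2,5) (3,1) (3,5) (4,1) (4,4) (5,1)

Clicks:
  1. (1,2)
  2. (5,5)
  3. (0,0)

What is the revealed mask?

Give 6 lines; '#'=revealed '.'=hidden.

Answer: ####..
####..
###...
......
......
.....#

Derivation:
Click 1 (1,2) count=1: revealed 1 new [(1,2)] -> total=1
Click 2 (5,5) count=1: revealed 1 new [(5,5)] -> total=2
Click 3 (0,0) count=0: revealed 10 new [(0,0) (0,1) (0,2) (0,3) (1,0) (1,1) (1,3) (2,0) (2,1) (2,2)] -> total=12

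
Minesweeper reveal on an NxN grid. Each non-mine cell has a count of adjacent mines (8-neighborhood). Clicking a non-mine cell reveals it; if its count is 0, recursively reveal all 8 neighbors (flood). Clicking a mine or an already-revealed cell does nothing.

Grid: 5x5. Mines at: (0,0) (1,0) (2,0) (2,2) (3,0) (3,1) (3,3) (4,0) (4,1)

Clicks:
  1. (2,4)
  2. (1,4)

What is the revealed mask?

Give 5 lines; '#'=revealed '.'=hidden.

Answer: .####
.####
...##
.....
.....

Derivation:
Click 1 (2,4) count=1: revealed 1 new [(2,4)] -> total=1
Click 2 (1,4) count=0: revealed 9 new [(0,1) (0,2) (0,3) (0,4) (1,1) (1,2) (1,3) (1,4) (2,3)] -> total=10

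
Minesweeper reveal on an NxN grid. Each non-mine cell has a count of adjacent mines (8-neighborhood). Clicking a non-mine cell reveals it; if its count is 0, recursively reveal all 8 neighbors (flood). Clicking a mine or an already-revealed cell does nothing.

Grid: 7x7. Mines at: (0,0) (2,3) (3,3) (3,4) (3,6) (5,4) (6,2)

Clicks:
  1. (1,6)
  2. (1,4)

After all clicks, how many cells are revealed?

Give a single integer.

Answer: 15

Derivation:
Click 1 (1,6) count=0: revealed 15 new [(0,1) (0,2) (0,3) (0,4) (0,5) (0,6) (1,1) (1,2) (1,3) (1,4) (1,5) (1,6) (2,4) (2,5) (2,6)] -> total=15
Click 2 (1,4) count=1: revealed 0 new [(none)] -> total=15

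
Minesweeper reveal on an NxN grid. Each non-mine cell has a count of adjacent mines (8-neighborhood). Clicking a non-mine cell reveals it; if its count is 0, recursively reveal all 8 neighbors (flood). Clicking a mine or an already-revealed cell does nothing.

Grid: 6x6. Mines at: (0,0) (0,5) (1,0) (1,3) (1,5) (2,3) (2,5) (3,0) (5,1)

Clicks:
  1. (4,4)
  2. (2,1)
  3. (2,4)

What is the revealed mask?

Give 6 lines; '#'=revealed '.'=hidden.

Answer: ......
......
.#..#.
..####
..####
..####

Derivation:
Click 1 (4,4) count=0: revealed 12 new [(3,2) (3,3) (3,4) (3,5) (4,2) (4,3) (4,4) (4,5) (5,2) (5,3) (5,4) (5,5)] -> total=12
Click 2 (2,1) count=2: revealed 1 new [(2,1)] -> total=13
Click 3 (2,4) count=4: revealed 1 new [(2,4)] -> total=14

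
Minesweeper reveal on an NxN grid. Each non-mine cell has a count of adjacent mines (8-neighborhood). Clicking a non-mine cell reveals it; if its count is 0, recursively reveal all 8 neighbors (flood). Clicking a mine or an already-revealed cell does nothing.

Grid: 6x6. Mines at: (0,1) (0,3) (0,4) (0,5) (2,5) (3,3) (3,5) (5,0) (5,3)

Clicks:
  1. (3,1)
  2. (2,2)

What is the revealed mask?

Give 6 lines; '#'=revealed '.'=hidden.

Answer: ......
###...
###...
###...
###...
......

Derivation:
Click 1 (3,1) count=0: revealed 12 new [(1,0) (1,1) (1,2) (2,0) (2,1) (2,2) (3,0) (3,1) (3,2) (4,0) (4,1) (4,2)] -> total=12
Click 2 (2,2) count=1: revealed 0 new [(none)] -> total=12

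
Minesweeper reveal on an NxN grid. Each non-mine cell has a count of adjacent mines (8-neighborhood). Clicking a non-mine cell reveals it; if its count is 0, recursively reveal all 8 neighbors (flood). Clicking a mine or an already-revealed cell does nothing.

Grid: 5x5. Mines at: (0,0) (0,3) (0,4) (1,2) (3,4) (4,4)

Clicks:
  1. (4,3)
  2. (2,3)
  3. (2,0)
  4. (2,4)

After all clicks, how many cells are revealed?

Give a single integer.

Answer: 15

Derivation:
Click 1 (4,3) count=2: revealed 1 new [(4,3)] -> total=1
Click 2 (2,3) count=2: revealed 1 new [(2,3)] -> total=2
Click 3 (2,0) count=0: revealed 12 new [(1,0) (1,1) (2,0) (2,1) (2,2) (3,0) (3,1) (3,2) (3,3) (4,0) (4,1) (4,2)] -> total=14
Click 4 (2,4) count=1: revealed 1 new [(2,4)] -> total=15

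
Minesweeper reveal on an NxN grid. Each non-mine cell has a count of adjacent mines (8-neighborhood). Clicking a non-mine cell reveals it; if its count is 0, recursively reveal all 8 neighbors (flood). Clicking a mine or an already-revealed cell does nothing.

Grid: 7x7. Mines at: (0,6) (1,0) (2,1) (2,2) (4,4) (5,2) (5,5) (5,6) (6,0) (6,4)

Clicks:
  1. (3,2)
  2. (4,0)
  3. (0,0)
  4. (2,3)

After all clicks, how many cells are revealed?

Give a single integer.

Answer: 9

Derivation:
Click 1 (3,2) count=2: revealed 1 new [(3,2)] -> total=1
Click 2 (4,0) count=0: revealed 6 new [(3,0) (3,1) (4,0) (4,1) (5,0) (5,1)] -> total=7
Click 3 (0,0) count=1: revealed 1 new [(0,0)] -> total=8
Click 4 (2,3) count=1: revealed 1 new [(2,3)] -> total=9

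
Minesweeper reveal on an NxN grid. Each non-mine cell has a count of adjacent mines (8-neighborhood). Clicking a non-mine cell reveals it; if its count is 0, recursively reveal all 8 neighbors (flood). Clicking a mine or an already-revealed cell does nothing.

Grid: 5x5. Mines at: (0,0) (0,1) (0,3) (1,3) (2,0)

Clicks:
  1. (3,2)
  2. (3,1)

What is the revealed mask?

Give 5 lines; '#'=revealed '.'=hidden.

Click 1 (3,2) count=0: revealed 14 new [(2,1) (2,2) (2,3) (2,4) (3,0) (3,1) (3,2) (3,3) (3,4) (4,0) (4,1) (4,2) (4,3) (4,4)] -> total=14
Click 2 (3,1) count=1: revealed 0 new [(none)] -> total=14

Answer: .....
.....
.####
#####
#####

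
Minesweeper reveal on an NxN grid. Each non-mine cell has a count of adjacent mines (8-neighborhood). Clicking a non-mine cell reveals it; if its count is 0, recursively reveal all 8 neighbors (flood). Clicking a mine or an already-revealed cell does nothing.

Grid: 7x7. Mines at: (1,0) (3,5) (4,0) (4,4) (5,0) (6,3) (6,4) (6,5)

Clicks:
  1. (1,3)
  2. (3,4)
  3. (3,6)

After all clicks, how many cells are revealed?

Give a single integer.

Answer: 29

Derivation:
Click 1 (1,3) count=0: revealed 28 new [(0,1) (0,2) (0,3) (0,4) (0,5) (0,6) (1,1) (1,2) (1,3) (1,4) (1,5) (1,6) (2,1) (2,2) (2,3) (2,4) (2,5) (2,6) (3,1) (3,2) (3,3) (3,4) (4,1) (4,2) (4,3) (5,1) (5,2) (5,3)] -> total=28
Click 2 (3,4) count=2: revealed 0 new [(none)] -> total=28
Click 3 (3,6) count=1: revealed 1 new [(3,6)] -> total=29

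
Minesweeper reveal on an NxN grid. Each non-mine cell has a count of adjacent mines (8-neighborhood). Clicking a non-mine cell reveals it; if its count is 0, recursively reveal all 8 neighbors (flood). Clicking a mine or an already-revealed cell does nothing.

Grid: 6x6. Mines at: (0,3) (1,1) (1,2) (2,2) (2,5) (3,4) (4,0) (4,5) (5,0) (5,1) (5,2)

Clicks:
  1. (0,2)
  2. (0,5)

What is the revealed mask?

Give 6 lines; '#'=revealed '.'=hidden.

Click 1 (0,2) count=3: revealed 1 new [(0,2)] -> total=1
Click 2 (0,5) count=0: revealed 4 new [(0,4) (0,5) (1,4) (1,5)] -> total=5

Answer: ..#.##
....##
......
......
......
......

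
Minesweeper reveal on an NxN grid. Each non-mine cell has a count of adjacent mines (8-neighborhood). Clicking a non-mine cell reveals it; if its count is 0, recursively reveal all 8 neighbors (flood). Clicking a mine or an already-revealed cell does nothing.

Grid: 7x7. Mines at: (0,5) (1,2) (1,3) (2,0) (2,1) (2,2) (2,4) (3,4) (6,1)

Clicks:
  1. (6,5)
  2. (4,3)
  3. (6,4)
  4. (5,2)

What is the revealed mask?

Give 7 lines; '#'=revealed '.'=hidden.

Answer: .......
.....##
.....##
####.##
#######
#######
..#####

Derivation:
Click 1 (6,5) count=0: revealed 29 new [(1,5) (1,6) (2,5) (2,6) (3,0) (3,1) (3,2) (3,3) (3,5) (3,6) (4,0) (4,1) (4,2) (4,3) (4,4) (4,5) (4,6) (5,0) (5,1) (5,2) (5,3) (5,4) (5,5) (5,6) (6,2) (6,3) (6,4) (6,5) (6,6)] -> total=29
Click 2 (4,3) count=1: revealed 0 new [(none)] -> total=29
Click 3 (6,4) count=0: revealed 0 new [(none)] -> total=29
Click 4 (5,2) count=1: revealed 0 new [(none)] -> total=29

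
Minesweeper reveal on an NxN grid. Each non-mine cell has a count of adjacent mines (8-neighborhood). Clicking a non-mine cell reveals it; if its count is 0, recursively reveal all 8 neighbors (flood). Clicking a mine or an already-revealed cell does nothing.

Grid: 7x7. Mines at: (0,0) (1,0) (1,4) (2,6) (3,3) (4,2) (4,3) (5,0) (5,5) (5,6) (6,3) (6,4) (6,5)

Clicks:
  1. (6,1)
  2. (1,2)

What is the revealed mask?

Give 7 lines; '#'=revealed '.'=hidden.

Answer: .###...
.###...
.###...
.......
.......
.......
.#.....

Derivation:
Click 1 (6,1) count=1: revealed 1 new [(6,1)] -> total=1
Click 2 (1,2) count=0: revealed 9 new [(0,1) (0,2) (0,3) (1,1) (1,2) (1,3) (2,1) (2,2) (2,3)] -> total=10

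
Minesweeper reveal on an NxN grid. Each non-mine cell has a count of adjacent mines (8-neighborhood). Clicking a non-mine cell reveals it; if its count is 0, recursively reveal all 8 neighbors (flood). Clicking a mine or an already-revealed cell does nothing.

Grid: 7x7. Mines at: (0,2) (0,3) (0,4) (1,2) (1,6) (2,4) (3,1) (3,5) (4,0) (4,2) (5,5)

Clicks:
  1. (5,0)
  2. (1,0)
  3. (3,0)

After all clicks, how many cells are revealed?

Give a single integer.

Answer: 8

Derivation:
Click 1 (5,0) count=1: revealed 1 new [(5,0)] -> total=1
Click 2 (1,0) count=0: revealed 6 new [(0,0) (0,1) (1,0) (1,1) (2,0) (2,1)] -> total=7
Click 3 (3,0) count=2: revealed 1 new [(3,0)] -> total=8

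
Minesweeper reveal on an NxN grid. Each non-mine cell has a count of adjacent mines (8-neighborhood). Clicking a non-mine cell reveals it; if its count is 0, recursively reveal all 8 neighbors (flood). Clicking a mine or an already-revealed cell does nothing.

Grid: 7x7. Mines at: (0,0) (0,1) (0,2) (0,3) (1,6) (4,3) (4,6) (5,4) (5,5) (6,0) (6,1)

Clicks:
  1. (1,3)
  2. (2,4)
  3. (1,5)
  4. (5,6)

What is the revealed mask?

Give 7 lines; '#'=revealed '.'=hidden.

Click 1 (1,3) count=2: revealed 1 new [(1,3)] -> total=1
Click 2 (2,4) count=0: revealed 23 new [(1,0) (1,1) (1,2) (1,4) (1,5) (2,0) (2,1) (2,2) (2,3) (2,4) (2,5) (3,0) (3,1) (3,2) (3,3) (3,4) (3,5) (4,0) (4,1) (4,2) (5,0) (5,1) (5,2)] -> total=24
Click 3 (1,5) count=1: revealed 0 new [(none)] -> total=24
Click 4 (5,6) count=2: revealed 1 new [(5,6)] -> total=25

Answer: .......
######.
######.
######.
###....
###...#
.......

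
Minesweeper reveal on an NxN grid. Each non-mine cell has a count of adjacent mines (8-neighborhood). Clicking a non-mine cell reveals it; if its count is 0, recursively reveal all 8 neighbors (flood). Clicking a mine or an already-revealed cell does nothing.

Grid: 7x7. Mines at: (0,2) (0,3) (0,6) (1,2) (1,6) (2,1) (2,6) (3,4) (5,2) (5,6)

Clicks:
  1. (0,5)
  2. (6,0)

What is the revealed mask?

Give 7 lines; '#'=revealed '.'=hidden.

Answer: .....#.
.......
.......
##.....
##.....
##.....
##.....

Derivation:
Click 1 (0,5) count=2: revealed 1 new [(0,5)] -> total=1
Click 2 (6,0) count=0: revealed 8 new [(3,0) (3,1) (4,0) (4,1) (5,0) (5,1) (6,0) (6,1)] -> total=9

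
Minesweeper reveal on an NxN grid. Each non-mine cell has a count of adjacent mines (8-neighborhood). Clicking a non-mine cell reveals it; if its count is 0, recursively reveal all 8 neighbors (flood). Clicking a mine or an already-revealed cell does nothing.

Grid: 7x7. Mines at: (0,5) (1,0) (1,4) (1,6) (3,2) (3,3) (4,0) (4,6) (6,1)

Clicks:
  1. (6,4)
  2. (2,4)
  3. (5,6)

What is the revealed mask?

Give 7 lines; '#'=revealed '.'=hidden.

Answer: .......
.......
....#..
.......
..####.
..#####
..#####

Derivation:
Click 1 (6,4) count=0: revealed 14 new [(4,2) (4,3) (4,4) (4,5) (5,2) (5,3) (5,4) (5,5) (5,6) (6,2) (6,3) (6,4) (6,5) (6,6)] -> total=14
Click 2 (2,4) count=2: revealed 1 new [(2,4)] -> total=15
Click 3 (5,6) count=1: revealed 0 new [(none)] -> total=15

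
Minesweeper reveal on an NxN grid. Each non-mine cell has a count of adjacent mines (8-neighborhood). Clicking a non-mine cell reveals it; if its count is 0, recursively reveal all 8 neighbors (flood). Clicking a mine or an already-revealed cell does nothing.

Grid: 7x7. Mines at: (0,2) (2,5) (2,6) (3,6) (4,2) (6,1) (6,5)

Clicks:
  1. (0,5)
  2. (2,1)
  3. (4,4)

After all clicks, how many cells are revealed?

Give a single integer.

Click 1 (0,5) count=0: revealed 8 new [(0,3) (0,4) (0,5) (0,6) (1,3) (1,4) (1,5) (1,6)] -> total=8
Click 2 (2,1) count=0: revealed 19 new [(0,0) (0,1) (1,0) (1,1) (1,2) (2,0) (2,1) (2,2) (2,3) (2,4) (3,0) (3,1) (3,2) (3,3) (3,4) (4,0) (4,1) (5,0) (5,1)] -> total=27
Click 3 (4,4) count=0: revealed 7 new [(3,5) (4,3) (4,4) (4,5) (5,3) (5,4) (5,5)] -> total=34

Answer: 34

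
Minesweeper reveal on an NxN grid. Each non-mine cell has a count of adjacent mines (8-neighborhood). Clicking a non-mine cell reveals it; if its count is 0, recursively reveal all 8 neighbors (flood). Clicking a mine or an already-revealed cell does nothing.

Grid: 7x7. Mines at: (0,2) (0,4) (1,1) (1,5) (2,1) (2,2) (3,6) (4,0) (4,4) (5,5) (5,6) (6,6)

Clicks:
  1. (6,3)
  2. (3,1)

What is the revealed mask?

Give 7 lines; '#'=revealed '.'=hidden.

Answer: .......
.......
.......
.###...
.###...
#####..
#####..

Derivation:
Click 1 (6,3) count=0: revealed 16 new [(3,1) (3,2) (3,3) (4,1) (4,2) (4,3) (5,0) (5,1) (5,2) (5,3) (5,4) (6,0) (6,1) (6,2) (6,3) (6,4)] -> total=16
Click 2 (3,1) count=3: revealed 0 new [(none)] -> total=16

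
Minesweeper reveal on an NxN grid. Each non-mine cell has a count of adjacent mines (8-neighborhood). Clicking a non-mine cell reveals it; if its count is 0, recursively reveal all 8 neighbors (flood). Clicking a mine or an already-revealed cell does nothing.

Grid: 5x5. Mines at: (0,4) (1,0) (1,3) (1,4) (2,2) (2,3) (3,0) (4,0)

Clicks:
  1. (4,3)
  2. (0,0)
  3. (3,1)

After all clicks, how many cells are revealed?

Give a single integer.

Click 1 (4,3) count=0: revealed 8 new [(3,1) (3,2) (3,3) (3,4) (4,1) (4,2) (4,3) (4,4)] -> total=8
Click 2 (0,0) count=1: revealed 1 new [(0,0)] -> total=9
Click 3 (3,1) count=3: revealed 0 new [(none)] -> total=9

Answer: 9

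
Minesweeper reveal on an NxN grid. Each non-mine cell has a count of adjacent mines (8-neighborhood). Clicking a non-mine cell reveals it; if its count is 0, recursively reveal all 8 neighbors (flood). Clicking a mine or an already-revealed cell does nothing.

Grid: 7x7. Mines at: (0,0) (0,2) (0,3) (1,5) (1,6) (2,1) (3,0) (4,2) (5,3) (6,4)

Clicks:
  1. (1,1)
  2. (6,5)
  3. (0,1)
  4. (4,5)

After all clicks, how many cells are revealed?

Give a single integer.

Answer: 24

Derivation:
Click 1 (1,1) count=3: revealed 1 new [(1,1)] -> total=1
Click 2 (6,5) count=1: revealed 1 new [(6,5)] -> total=2
Click 3 (0,1) count=2: revealed 1 new [(0,1)] -> total=3
Click 4 (4,5) count=0: revealed 21 new [(1,2) (1,3) (1,4) (2,2) (2,3) (2,4) (2,5) (2,6) (3,2) (3,3) (3,4) (3,5) (3,6) (4,3) (4,4) (4,5) (4,6) (5,4) (5,5) (5,6) (6,6)] -> total=24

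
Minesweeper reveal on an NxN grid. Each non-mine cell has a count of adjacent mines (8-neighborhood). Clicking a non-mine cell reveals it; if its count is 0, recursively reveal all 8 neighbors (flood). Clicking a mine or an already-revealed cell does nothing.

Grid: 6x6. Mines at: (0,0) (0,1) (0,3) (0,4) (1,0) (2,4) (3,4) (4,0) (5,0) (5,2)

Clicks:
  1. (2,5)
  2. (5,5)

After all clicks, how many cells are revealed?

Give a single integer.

Answer: 7

Derivation:
Click 1 (2,5) count=2: revealed 1 new [(2,5)] -> total=1
Click 2 (5,5) count=0: revealed 6 new [(4,3) (4,4) (4,5) (5,3) (5,4) (5,5)] -> total=7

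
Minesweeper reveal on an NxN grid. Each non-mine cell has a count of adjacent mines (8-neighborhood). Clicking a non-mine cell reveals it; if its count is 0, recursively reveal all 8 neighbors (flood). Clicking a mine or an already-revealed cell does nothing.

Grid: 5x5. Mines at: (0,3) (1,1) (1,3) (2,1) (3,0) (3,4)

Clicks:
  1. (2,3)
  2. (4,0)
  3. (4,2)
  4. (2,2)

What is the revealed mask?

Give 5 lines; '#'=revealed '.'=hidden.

Answer: .....
.....
..##.
.###.
####.

Derivation:
Click 1 (2,3) count=2: revealed 1 new [(2,3)] -> total=1
Click 2 (4,0) count=1: revealed 1 new [(4,0)] -> total=2
Click 3 (4,2) count=0: revealed 6 new [(3,1) (3,2) (3,3) (4,1) (4,2) (4,3)] -> total=8
Click 4 (2,2) count=3: revealed 1 new [(2,2)] -> total=9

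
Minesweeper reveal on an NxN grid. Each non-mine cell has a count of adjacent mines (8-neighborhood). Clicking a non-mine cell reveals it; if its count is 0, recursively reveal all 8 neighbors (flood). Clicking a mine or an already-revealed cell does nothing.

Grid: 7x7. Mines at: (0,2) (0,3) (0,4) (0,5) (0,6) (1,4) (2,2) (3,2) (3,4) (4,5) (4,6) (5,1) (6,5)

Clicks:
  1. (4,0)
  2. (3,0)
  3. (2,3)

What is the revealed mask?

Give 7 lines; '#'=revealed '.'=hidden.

Click 1 (4,0) count=1: revealed 1 new [(4,0)] -> total=1
Click 2 (3,0) count=0: revealed 9 new [(0,0) (0,1) (1,0) (1,1) (2,0) (2,1) (3,0) (3,1) (4,1)] -> total=10
Click 3 (2,3) count=4: revealed 1 new [(2,3)] -> total=11

Answer: ##.....
##.....
##.#...
##.....
##.....
.......
.......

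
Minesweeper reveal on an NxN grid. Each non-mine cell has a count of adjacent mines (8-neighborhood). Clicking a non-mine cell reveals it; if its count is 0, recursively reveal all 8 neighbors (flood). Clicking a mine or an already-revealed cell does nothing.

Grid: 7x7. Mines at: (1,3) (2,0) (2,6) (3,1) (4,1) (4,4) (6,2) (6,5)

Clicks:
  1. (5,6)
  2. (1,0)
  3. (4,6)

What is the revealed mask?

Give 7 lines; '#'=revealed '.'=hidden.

Click 1 (5,6) count=1: revealed 1 new [(5,6)] -> total=1
Click 2 (1,0) count=1: revealed 1 new [(1,0)] -> total=2
Click 3 (4,6) count=0: revealed 5 new [(3,5) (3,6) (4,5) (4,6) (5,5)] -> total=7

Answer: .......
#......
.......
.....##
.....##
.....##
.......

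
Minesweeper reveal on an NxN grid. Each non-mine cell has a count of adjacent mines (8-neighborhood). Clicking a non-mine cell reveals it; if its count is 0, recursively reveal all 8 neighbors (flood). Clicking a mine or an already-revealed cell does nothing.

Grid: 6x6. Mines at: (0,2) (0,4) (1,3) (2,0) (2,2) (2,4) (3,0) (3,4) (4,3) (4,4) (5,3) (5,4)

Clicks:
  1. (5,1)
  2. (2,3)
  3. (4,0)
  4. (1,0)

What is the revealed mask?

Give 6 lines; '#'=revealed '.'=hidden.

Answer: ......
#.....
...#..
......
###...
###...

Derivation:
Click 1 (5,1) count=0: revealed 6 new [(4,0) (4,1) (4,2) (5,0) (5,1) (5,2)] -> total=6
Click 2 (2,3) count=4: revealed 1 new [(2,3)] -> total=7
Click 3 (4,0) count=1: revealed 0 new [(none)] -> total=7
Click 4 (1,0) count=1: revealed 1 new [(1,0)] -> total=8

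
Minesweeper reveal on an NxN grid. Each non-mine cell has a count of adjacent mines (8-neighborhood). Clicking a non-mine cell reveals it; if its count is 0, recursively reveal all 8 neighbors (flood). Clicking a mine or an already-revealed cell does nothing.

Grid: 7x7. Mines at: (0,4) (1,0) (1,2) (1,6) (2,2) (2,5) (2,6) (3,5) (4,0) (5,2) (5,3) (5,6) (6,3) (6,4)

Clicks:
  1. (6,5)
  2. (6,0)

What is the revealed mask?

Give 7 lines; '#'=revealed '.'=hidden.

Click 1 (6,5) count=2: revealed 1 new [(6,5)] -> total=1
Click 2 (6,0) count=0: revealed 4 new [(5,0) (5,1) (6,0) (6,1)] -> total=5

Answer: .......
.......
.......
.......
.......
##.....
##...#.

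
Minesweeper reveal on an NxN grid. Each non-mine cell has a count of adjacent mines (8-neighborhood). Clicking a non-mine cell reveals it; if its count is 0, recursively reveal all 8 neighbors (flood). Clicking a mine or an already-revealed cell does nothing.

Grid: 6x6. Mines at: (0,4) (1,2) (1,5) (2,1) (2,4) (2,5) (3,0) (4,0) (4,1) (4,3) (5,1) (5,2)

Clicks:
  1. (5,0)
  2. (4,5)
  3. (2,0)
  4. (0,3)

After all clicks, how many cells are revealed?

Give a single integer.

Click 1 (5,0) count=3: revealed 1 new [(5,0)] -> total=1
Click 2 (4,5) count=0: revealed 6 new [(3,4) (3,5) (4,4) (4,5) (5,4) (5,5)] -> total=7
Click 3 (2,0) count=2: revealed 1 new [(2,0)] -> total=8
Click 4 (0,3) count=2: revealed 1 new [(0,3)] -> total=9

Answer: 9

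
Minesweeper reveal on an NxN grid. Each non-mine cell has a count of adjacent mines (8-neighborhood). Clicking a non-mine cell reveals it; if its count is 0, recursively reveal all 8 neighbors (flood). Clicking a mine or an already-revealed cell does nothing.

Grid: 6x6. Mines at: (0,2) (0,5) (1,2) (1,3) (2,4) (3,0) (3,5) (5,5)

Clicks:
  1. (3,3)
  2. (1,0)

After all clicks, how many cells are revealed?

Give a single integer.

Click 1 (3,3) count=1: revealed 1 new [(3,3)] -> total=1
Click 2 (1,0) count=0: revealed 6 new [(0,0) (0,1) (1,0) (1,1) (2,0) (2,1)] -> total=7

Answer: 7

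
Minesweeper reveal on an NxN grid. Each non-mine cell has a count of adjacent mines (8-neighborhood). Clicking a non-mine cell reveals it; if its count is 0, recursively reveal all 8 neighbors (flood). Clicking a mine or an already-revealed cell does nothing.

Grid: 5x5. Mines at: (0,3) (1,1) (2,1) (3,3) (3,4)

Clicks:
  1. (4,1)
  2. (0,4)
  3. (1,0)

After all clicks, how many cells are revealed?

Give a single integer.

Answer: 8

Derivation:
Click 1 (4,1) count=0: revealed 6 new [(3,0) (3,1) (3,2) (4,0) (4,1) (4,2)] -> total=6
Click 2 (0,4) count=1: revealed 1 new [(0,4)] -> total=7
Click 3 (1,0) count=2: revealed 1 new [(1,0)] -> total=8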